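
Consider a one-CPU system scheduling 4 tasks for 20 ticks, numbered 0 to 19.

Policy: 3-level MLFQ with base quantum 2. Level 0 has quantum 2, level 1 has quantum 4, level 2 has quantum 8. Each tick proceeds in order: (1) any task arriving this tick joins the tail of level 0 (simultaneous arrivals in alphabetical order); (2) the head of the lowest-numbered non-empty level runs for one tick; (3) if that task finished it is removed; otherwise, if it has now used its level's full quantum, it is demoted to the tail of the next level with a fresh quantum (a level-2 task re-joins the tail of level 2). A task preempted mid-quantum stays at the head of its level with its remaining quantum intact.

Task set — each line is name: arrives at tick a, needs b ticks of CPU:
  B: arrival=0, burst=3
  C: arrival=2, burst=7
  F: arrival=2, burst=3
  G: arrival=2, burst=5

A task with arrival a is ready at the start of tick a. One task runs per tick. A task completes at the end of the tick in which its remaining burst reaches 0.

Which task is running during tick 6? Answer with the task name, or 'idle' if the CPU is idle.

t=0: L0/L1/L2 = B/-/- → run B
t=1: L0/L1/L2 = B/-/- → run B
t=2: L0/L1/L2 = CFG/B/- → run C
t=3: L0/L1/L2 = CFG/B/- → run C
t=4: L0/L1/L2 = FG/BC/- → run F
t=5: L0/L1/L2 = FG/BC/- → run F
t=6: L0/L1/L2 = G/BCF/- → run G
t=7: L0/L1/L2 = G/BCF/- → run G
t=8: L0/L1/L2 = -/BCFG/- → run B
t=9: L0/L1/L2 = -/CFG/- → run C
t=10: L0/L1/L2 = -/CFG/- → run C
t=11: L0/L1/L2 = -/CFG/- → run C
t=12: L0/L1/L2 = -/CFG/- → run C
t=13: L0/L1/L2 = -/FG/C → run F
t=14: L0/L1/L2 = -/G/C → run G
t=15: L0/L1/L2 = -/G/C → run G
t=16: L0/L1/L2 = -/G/C → run G
t=17: L0/L1/L2 = -/-/C → run C
t=18: (idle)
t=19: (idle)

running at tick 6 = G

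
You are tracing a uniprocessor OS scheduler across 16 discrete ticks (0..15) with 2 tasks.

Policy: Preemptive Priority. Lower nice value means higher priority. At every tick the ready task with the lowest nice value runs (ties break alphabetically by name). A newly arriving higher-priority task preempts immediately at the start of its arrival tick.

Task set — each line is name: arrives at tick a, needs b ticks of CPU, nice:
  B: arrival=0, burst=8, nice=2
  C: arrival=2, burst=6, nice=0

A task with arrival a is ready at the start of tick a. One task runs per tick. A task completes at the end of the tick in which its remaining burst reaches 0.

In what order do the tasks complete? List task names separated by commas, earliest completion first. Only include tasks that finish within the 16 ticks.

t=0: ready={B} → run B
t=1: ready={B} → run B
t=2: ready={B,C} → run C
t=3: ready={B,C} → run C
t=4: ready={B,C} → run C
t=5: ready={B,C} → run C
t=6: ready={B,C} → run C
t=7: ready={B,C} → run C
t=8: ready={B} → run B
t=9: ready={B} → run B
t=10: ready={B} → run B
t=11: ready={B} → run B
t=12: ready={B} → run B
t=13: ready={B} → run B
t=14: (idle)
t=15: (idle)

completion order = C, B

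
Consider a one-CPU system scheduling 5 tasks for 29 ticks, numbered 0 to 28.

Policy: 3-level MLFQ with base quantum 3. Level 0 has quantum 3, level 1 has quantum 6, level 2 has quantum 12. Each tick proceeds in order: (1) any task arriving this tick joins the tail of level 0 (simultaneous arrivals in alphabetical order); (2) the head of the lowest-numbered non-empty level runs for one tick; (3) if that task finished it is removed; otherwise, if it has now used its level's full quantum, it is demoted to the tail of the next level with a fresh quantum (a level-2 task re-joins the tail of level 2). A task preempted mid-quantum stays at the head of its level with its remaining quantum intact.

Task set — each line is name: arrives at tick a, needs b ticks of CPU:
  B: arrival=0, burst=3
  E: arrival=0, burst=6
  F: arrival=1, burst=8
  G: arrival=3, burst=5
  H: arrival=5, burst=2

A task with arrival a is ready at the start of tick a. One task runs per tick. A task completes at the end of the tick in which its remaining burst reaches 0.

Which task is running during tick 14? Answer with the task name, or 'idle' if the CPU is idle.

t=0: L0/L1/L2 = BE/-/- → run B
t=1: L0/L1/L2 = BEF/-/- → run B
t=2: L0/L1/L2 = BEF/-/- → run B
t=3: L0/L1/L2 = EFG/-/- → run E
t=4: L0/L1/L2 = EFG/-/- → run E
t=5: L0/L1/L2 = EFGH/-/- → run E
t=6: L0/L1/L2 = FGH/E/- → run F
t=7: L0/L1/L2 = FGH/E/- → run F
t=8: L0/L1/L2 = FGH/E/- → run F
t=9: L0/L1/L2 = GH/EF/- → run G
t=10: L0/L1/L2 = GH/EF/- → run G
t=11: L0/L1/L2 = GH/EF/- → run G
t=12: L0/L1/L2 = H/EFG/- → run H
t=13: L0/L1/L2 = H/EFG/- → run H
t=14: L0/L1/L2 = -/EFG/- → run E
t=15: L0/L1/L2 = -/EFG/- → run E
t=16: L0/L1/L2 = -/EFG/- → run E
t=17: L0/L1/L2 = -/FG/- → run F
t=18: L0/L1/L2 = -/FG/- → run F
t=19: L0/L1/L2 = -/FG/- → run F
t=20: L0/L1/L2 = -/FG/- → run F
t=21: L0/L1/L2 = -/FG/- → run F
t=22: L0/L1/L2 = -/G/- → run G
t=23: L0/L1/L2 = -/G/- → run G
t=24: (idle)
t=25: (idle)
t=26: (idle)
t=27: (idle)
t=28: (idle)

running at tick 14 = E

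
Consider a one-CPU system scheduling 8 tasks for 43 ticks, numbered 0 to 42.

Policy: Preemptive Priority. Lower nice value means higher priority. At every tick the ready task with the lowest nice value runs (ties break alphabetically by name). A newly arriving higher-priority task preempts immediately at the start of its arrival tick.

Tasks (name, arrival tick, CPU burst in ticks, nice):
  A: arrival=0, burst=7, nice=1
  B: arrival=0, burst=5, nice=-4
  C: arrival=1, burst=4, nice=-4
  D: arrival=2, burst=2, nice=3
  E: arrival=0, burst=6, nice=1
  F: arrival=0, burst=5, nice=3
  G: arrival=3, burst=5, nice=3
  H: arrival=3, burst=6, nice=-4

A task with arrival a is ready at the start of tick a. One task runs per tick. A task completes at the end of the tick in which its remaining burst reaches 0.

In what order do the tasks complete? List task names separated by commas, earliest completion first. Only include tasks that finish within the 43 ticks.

t=0: ready={A,B,E,F} → run B
t=1: ready={A,B,C,E,F} → run B
t=2: ready={A,B,C,D,E,F} → run B
t=3: ready={A,B,C,D,E,F,G,H} → run B
t=4: ready={A,B,C,D,E,F,G,H} → run B
t=5: ready={A,C,D,E,F,G,H} → run C
t=6: ready={A,C,D,E,F,G,H} → run C
t=7: ready={A,C,D,E,F,G,H} → run C
t=8: ready={A,C,D,E,F,G,H} → run C
t=9: ready={A,D,E,F,G,H} → run H
t=10: ready={A,D,E,F,G,H} → run H
t=11: ready={A,D,E,F,G,H} → run H
t=12: ready={A,D,E,F,G,H} → run H
t=13: ready={A,D,E,F,G,H} → run H
t=14: ready={A,D,E,F,G,H} → run H
t=15: ready={A,D,E,F,G} → run A
t=16: ready={A,D,E,F,G} → run A
t=17: ready={A,D,E,F,G} → run A
t=18: ready={A,D,E,F,G} → run A
t=19: ready={A,D,E,F,G} → run A
t=20: ready={A,D,E,F,G} → run A
t=21: ready={A,D,E,F,G} → run A
t=22: ready={D,E,F,G} → run E
t=23: ready={D,E,F,G} → run E
t=24: ready={D,E,F,G} → run E
t=25: ready={D,E,F,G} → run E
t=26: ready={D,E,F,G} → run E
t=27: ready={D,E,F,G} → run E
t=28: ready={D,F,G} → run D
t=29: ready={D,F,G} → run D
t=30: ready={F,G} → run F
t=31: ready={F,G} → run F
t=32: ready={F,G} → run F
t=33: ready={F,G} → run F
t=34: ready={F,G} → run F
t=35: ready={G} → run G
t=36: ready={G} → run G
t=37: ready={G} → run G
t=38: ready={G} → run G
t=39: ready={G} → run G
t=40: (idle)
t=41: (idle)
t=42: (idle)

completion order = B, C, H, A, E, D, F, G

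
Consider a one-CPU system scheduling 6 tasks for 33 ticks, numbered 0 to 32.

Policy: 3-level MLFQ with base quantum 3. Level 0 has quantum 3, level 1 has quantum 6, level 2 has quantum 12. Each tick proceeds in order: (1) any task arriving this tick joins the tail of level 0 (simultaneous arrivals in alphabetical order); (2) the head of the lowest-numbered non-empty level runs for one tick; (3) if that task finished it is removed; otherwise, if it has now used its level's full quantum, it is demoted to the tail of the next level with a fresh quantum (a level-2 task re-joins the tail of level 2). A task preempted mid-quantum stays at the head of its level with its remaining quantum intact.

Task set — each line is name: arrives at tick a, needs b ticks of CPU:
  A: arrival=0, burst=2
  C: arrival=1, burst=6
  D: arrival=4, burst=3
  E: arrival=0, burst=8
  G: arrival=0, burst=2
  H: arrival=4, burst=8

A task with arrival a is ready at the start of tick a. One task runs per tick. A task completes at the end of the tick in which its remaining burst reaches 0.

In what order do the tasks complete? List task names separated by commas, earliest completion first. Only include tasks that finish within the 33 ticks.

t=0: L0/L1/L2 = AEG/-/- → run A
t=1: L0/L1/L2 = AEGC/-/- → run A
t=2: L0/L1/L2 = EGC/-/- → run E
t=3: L0/L1/L2 = EGC/-/- → run E
t=4: L0/L1/L2 = EGCDH/-/- → run E
t=5: L0/L1/L2 = GCDH/E/- → run G
t=6: L0/L1/L2 = GCDH/E/- → run G
t=7: L0/L1/L2 = CDH/E/- → run C
t=8: L0/L1/L2 = CDH/E/- → run C
t=9: L0/L1/L2 = CDH/E/- → run C
t=10: L0/L1/L2 = DH/EC/- → run D
t=11: L0/L1/L2 = DH/EC/- → run D
t=12: L0/L1/L2 = DH/EC/- → run D
t=13: L0/L1/L2 = H/EC/- → run H
t=14: L0/L1/L2 = H/EC/- → run H
t=15: L0/L1/L2 = H/EC/- → run H
t=16: L0/L1/L2 = -/ECH/- → run E
t=17: L0/L1/L2 = -/ECH/- → run E
t=18: L0/L1/L2 = -/ECH/- → run E
t=19: L0/L1/L2 = -/ECH/- → run E
t=20: L0/L1/L2 = -/ECH/- → run E
t=21: L0/L1/L2 = -/CH/- → run C
t=22: L0/L1/L2 = -/CH/- → run C
t=23: L0/L1/L2 = -/CH/- → run C
t=24: L0/L1/L2 = -/H/- → run H
t=25: L0/L1/L2 = -/H/- → run H
t=26: L0/L1/L2 = -/H/- → run H
t=27: L0/L1/L2 = -/H/- → run H
t=28: L0/L1/L2 = -/H/- → run H
t=29: (idle)
t=30: (idle)
t=31: (idle)
t=32: (idle)

completion order = A, G, D, E, C, H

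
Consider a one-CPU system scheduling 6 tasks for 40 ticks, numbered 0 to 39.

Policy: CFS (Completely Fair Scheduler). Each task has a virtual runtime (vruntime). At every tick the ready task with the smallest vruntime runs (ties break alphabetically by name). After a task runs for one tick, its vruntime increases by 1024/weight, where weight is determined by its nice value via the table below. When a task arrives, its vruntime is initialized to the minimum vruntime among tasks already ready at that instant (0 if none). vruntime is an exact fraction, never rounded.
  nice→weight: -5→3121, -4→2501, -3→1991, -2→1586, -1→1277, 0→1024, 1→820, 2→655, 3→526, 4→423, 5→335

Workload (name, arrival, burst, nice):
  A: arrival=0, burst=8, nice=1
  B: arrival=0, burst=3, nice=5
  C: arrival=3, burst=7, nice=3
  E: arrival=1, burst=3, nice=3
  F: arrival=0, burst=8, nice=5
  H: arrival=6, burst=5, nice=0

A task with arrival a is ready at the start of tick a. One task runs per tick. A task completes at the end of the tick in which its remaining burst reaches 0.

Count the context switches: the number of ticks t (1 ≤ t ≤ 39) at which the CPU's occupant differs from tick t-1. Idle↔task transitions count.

context switches = 28

t=0: vr[A=0 B=0 F=0] → run A
t=1: vr[A=256/205 B=0 E=0 F=0] → run B
t=2: vr[A=256/205 B=1024/335 E=0 F=0] → run E
t=3: vr[A=256/205 B=1024/335 C=0 E=512/263 F=0] → run C
t=4: vr[A=256/205 B=1024/335 C=512/263 E=512/263 F=0] → run F
t=5: vr[A=256/205 B=1024/335 C=512/263 E=512/263 F=1024/335] → run A
t=6: vr[A=512/205 B=1024/335 C=512/263 E=512/263 F=1024/335 H=512/263] → run C
t=7: vr[A=512/205 B=1024/335 C=1024/263 E=512/263 F=1024/335 H=512/263] → run E
t=8: vr[A=512/205 B=1024/335 C=1024/263 E=1024/263 F=1024/335 H=512/263] → run H
t=9: vr[A=512/205 B=1024/335 C=1024/263 E=1024/263 F=1024/335 H=775/263] → run A
t=10: vr[A=768/205 B=1024/335 C=1024/263 E=1024/263 F=1024/335 H=775/263] → run H
t=11: vr[A=768/205 B=1024/335 C=1024/263 E=1024/263 F=1024/335 H=1038/263] → run B
t=12: vr[A=768/205 B=2048/335 C=1024/263 E=1024/263 F=1024/335 H=1038/263] → run F
t=13: vr[A=768/205 B=2048/335 C=1024/263 E=1024/263 F=2048/335 H=1038/263] → run A
t=14: vr[A=1024/205 B=2048/335 C=1024/263 E=1024/263 F=2048/335 H=1038/263] → run C
t=15: vr[A=1024/205 B=2048/335 C=1536/263 E=1024/263 F=2048/335 H=1038/263] → run E
t=16: vr[A=1024/205 B=2048/335 C=1536/263 F=2048/335 H=1038/263] → run H
t=17: vr[A=1024/205 B=2048/335 C=1536/263 F=2048/335 H=1301/263] → run H
t=18: vr[A=1024/205 B=2048/335 C=1536/263 F=2048/335 H=1564/263] → run A
t=19: vr[A=256/41 B=2048/335 C=1536/263 F=2048/335 H=1564/263] → run C
t=20: vr[A=256/41 B=2048/335 C=2048/263 F=2048/335 H=1564/263] → run H
t=21: vr[A=256/41 B=2048/335 C=2048/263 F=2048/335] → run B
t=22: vr[A=256/41 C=2048/263 F=2048/335] → run F
t=23: vr[A=256/41 C=2048/263 F=3072/335] → run A
t=24: vr[A=1536/205 C=2048/263 F=3072/335] → run A
t=25: vr[A=1792/205 C=2048/263 F=3072/335] → run C
t=26: vr[A=1792/205 C=2560/263 F=3072/335] → run A
t=27: vr[C=2560/263 F=3072/335] → run F
t=28: vr[C=2560/263 F=4096/335] → run C
t=29: vr[C=3072/263 F=4096/335] → run C
t=30: vr[F=4096/335] → run F
t=31: vr[F=1024/67] → run F
t=32: vr[F=6144/335] → run F
t=33: vr[F=7168/335] → run F
t=34: (idle)
t=35: (idle)
t=36: (idle)
t=37: (idle)
t=38: (idle)
t=39: (idle)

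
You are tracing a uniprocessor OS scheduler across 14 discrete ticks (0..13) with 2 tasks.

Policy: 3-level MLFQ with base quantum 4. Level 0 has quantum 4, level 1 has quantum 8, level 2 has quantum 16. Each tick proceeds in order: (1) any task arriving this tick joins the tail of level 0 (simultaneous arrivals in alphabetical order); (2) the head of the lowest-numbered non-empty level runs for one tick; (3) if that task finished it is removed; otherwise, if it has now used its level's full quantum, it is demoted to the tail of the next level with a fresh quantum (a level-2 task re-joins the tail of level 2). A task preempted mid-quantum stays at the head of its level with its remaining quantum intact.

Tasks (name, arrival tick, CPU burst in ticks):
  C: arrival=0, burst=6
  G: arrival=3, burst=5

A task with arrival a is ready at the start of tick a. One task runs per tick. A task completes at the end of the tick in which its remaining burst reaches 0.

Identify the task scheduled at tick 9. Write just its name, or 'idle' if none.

t=0: L0/L1/L2 = C/-/- → run C
t=1: L0/L1/L2 = C/-/- → run C
t=2: L0/L1/L2 = C/-/- → run C
t=3: L0/L1/L2 = CG/-/- → run C
t=4: L0/L1/L2 = G/C/- → run G
t=5: L0/L1/L2 = G/C/- → run G
t=6: L0/L1/L2 = G/C/- → run G
t=7: L0/L1/L2 = G/C/- → run G
t=8: L0/L1/L2 = -/CG/- → run C
t=9: L0/L1/L2 = -/CG/- → run C
t=10: L0/L1/L2 = -/G/- → run G
t=11: (idle)
t=12: (idle)
t=13: (idle)

running at tick 9 = C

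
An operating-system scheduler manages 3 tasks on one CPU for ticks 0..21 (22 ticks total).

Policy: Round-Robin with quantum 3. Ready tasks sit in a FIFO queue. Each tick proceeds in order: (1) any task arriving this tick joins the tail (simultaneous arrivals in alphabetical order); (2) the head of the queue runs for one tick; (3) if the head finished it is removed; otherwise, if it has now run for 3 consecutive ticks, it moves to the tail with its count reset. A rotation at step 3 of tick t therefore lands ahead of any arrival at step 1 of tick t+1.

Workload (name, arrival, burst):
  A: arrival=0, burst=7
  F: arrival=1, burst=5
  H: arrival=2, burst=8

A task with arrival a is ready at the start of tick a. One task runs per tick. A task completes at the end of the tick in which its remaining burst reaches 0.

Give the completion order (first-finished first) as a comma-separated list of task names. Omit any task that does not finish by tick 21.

completion order = F, A, H

t=0: queue=[A] q_used=0 → run A
t=1: queue=[A,F] q_used=1 → run A
t=2: queue=[A,F,H] q_used=2 → run A
t=3: queue=[F,H,A] q_used=0 → run F
t=4: queue=[F,H,A] q_used=1 → run F
t=5: queue=[F,H,A] q_used=2 → run F
t=6: queue=[H,A,F] q_used=0 → run H
t=7: queue=[H,A,F] q_used=1 → run H
t=8: queue=[H,A,F] q_used=2 → run H
t=9: queue=[A,F,H] q_used=0 → run A
t=10: queue=[A,F,H] q_used=1 → run A
t=11: queue=[A,F,H] q_used=2 → run A
t=12: queue=[F,H,A] q_used=0 → run F
t=13: queue=[F,H,A] q_used=1 → run F
t=14: queue=[H,A] q_used=0 → run H
t=15: queue=[H,A] q_used=1 → run H
t=16: queue=[H,A] q_used=2 → run H
t=17: queue=[A,H] q_used=0 → run A
t=18: queue=[H] q_used=0 → run H
t=19: queue=[H] q_used=1 → run H
t=20: (idle)
t=21: (idle)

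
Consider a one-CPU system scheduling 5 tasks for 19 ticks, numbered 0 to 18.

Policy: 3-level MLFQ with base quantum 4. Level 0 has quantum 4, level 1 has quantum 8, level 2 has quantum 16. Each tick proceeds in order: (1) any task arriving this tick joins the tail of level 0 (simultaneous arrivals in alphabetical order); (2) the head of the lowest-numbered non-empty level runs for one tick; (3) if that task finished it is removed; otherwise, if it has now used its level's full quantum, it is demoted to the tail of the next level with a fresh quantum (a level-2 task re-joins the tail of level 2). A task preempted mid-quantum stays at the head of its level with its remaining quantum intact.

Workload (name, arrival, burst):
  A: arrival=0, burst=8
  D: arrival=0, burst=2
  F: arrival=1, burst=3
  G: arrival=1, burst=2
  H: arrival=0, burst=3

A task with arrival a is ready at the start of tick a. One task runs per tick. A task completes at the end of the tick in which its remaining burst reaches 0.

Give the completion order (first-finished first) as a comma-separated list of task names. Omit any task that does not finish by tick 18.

completion order = D, H, F, G, A

t=0: L0/L1/L2 = ADH/-/- → run A
t=1: L0/L1/L2 = ADHFG/-/- → run A
t=2: L0/L1/L2 = ADHFG/-/- → run A
t=3: L0/L1/L2 = ADHFG/-/- → run A
t=4: L0/L1/L2 = DHFG/A/- → run D
t=5: L0/L1/L2 = DHFG/A/- → run D
t=6: L0/L1/L2 = HFG/A/- → run H
t=7: L0/L1/L2 = HFG/A/- → run H
t=8: L0/L1/L2 = HFG/A/- → run H
t=9: L0/L1/L2 = FG/A/- → run F
t=10: L0/L1/L2 = FG/A/- → run F
t=11: L0/L1/L2 = FG/A/- → run F
t=12: L0/L1/L2 = G/A/- → run G
t=13: L0/L1/L2 = G/A/- → run G
t=14: L0/L1/L2 = -/A/- → run A
t=15: L0/L1/L2 = -/A/- → run A
t=16: L0/L1/L2 = -/A/- → run A
t=17: L0/L1/L2 = -/A/- → run A
t=18: (idle)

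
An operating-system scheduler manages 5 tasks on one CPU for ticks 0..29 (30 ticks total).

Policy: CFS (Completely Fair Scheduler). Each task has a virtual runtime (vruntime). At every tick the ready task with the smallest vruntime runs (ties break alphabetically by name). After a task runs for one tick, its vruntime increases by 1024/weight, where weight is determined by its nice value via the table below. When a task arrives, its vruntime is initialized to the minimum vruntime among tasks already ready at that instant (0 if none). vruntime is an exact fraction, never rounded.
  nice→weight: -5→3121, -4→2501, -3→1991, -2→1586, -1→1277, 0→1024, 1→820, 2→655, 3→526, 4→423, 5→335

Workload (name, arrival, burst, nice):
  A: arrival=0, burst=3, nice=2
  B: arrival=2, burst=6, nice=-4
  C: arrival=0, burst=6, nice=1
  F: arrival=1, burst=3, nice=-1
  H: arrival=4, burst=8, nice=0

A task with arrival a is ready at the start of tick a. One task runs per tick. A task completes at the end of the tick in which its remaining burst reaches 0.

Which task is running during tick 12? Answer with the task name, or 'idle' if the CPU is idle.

t=0: vr[A=0 C=0] → run A
t=1: vr[A=1024/655 C=0 F=0] → run C
t=2: vr[A=1024/655 B=0 C=256/205 F=0] → run B
t=3: vr[A=1024/655 B=1024/2501 C=256/205 F=0] → run F
t=4: vr[A=1024/655 B=1024/2501 C=256/205 F=1024/1277 H=1024/2501] → run B
t=5: vr[A=1024/655 B=2048/2501 C=256/205 F=1024/1277 H=1024/2501] → run H
t=6: vr[A=1024/655 B=2048/2501 C=256/205 F=1024/1277 H=3525/2501] → run F
t=7: vr[A=1024/655 B=2048/2501 C=256/205 F=2048/1277 H=3525/2501] → run B
t=8: vr[A=1024/655 B=3072/2501 C=256/205 F=2048/1277 H=3525/2501] → run B
t=9: vr[A=1024/655 B=4096/2501 C=256/205 F=2048/1277 H=3525/2501] → run C
t=10: vr[A=1024/655 B=4096/2501 C=512/205 F=2048/1277 H=3525/2501] → run H
t=11: vr[A=1024/655 B=4096/2501 C=512/205 F=2048/1277 H=6026/2501] → run A
t=12: vr[A=2048/655 B=4096/2501 C=512/205 F=2048/1277 H=6026/2501] → run F
t=13: vr[A=2048/655 B=4096/2501 C=512/205 H=6026/2501] → run B
t=14: vr[A=2048/655 B=5120/2501 C=512/205 H=6026/2501] → run B
t=15: vr[A=2048/655 C=512/205 H=6026/2501] → run H
t=16: vr[A=2048/655 C=512/205 H=8527/2501] → run C
t=17: vr[A=2048/655 C=768/205 H=8527/2501] → run A
t=18: vr[C=768/205 H=8527/2501] → run H
t=19: vr[C=768/205 H=11028/2501] → run C
t=20: vr[C=1024/205 H=11028/2501] → run H
t=21: vr[C=1024/205 H=13529/2501] → run C
t=22: vr[C=256/41 H=13529/2501] → run H
t=23: vr[C=256/41 H=16030/2501] → run C
t=24: vr[H=16030/2501] → run H
t=25: vr[H=18531/2501] → run H
t=26: (idle)
t=27: (idle)
t=28: (idle)
t=29: (idle)

running at tick 12 = F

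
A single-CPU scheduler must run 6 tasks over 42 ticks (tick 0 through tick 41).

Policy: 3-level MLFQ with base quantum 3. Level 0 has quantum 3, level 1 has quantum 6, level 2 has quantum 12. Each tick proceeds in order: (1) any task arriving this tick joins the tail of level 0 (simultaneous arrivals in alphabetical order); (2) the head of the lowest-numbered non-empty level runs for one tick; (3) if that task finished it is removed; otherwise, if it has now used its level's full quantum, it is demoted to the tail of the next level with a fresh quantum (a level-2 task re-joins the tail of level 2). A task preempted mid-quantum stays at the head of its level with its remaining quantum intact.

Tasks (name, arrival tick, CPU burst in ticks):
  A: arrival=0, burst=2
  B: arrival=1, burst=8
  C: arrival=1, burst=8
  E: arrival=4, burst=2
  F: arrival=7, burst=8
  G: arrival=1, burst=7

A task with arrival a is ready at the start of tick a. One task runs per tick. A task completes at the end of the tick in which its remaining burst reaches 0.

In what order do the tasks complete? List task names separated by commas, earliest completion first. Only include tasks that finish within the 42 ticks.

completion order = A, E, B, C, G, F

t=0: L0/L1/L2 = A/-/- → run A
t=1: L0/L1/L2 = ABCG/-/- → run A
t=2: L0/L1/L2 = BCG/-/- → run B
t=3: L0/L1/L2 = BCG/-/- → run B
t=4: L0/L1/L2 = BCGE/-/- → run B
t=5: L0/L1/L2 = CGE/B/- → run C
t=6: L0/L1/L2 = CGE/B/- → run C
t=7: L0/L1/L2 = CGEF/B/- → run C
t=8: L0/L1/L2 = GEF/BC/- → run G
t=9: L0/L1/L2 = GEF/BC/- → run G
t=10: L0/L1/L2 = GEF/BC/- → run G
t=11: L0/L1/L2 = EF/BCG/- → run E
t=12: L0/L1/L2 = EF/BCG/- → run E
t=13: L0/L1/L2 = F/BCG/- → run F
t=14: L0/L1/L2 = F/BCG/- → run F
t=15: L0/L1/L2 = F/BCG/- → run F
t=16: L0/L1/L2 = -/BCGF/- → run B
t=17: L0/L1/L2 = -/BCGF/- → run B
t=18: L0/L1/L2 = -/BCGF/- → run B
t=19: L0/L1/L2 = -/BCGF/- → run B
t=20: L0/L1/L2 = -/BCGF/- → run B
t=21: L0/L1/L2 = -/CGF/- → run C
t=22: L0/L1/L2 = -/CGF/- → run C
t=23: L0/L1/L2 = -/CGF/- → run C
t=24: L0/L1/L2 = -/CGF/- → run C
t=25: L0/L1/L2 = -/CGF/- → run C
t=26: L0/L1/L2 = -/GF/- → run G
t=27: L0/L1/L2 = -/GF/- → run G
t=28: L0/L1/L2 = -/GF/- → run G
t=29: L0/L1/L2 = -/GF/- → run G
t=30: L0/L1/L2 = -/F/- → run F
t=31: L0/L1/L2 = -/F/- → run F
t=32: L0/L1/L2 = -/F/- → run F
t=33: L0/L1/L2 = -/F/- → run F
t=34: L0/L1/L2 = -/F/- → run F
t=35: (idle)
t=36: (idle)
t=37: (idle)
t=38: (idle)
t=39: (idle)
t=40: (idle)
t=41: (idle)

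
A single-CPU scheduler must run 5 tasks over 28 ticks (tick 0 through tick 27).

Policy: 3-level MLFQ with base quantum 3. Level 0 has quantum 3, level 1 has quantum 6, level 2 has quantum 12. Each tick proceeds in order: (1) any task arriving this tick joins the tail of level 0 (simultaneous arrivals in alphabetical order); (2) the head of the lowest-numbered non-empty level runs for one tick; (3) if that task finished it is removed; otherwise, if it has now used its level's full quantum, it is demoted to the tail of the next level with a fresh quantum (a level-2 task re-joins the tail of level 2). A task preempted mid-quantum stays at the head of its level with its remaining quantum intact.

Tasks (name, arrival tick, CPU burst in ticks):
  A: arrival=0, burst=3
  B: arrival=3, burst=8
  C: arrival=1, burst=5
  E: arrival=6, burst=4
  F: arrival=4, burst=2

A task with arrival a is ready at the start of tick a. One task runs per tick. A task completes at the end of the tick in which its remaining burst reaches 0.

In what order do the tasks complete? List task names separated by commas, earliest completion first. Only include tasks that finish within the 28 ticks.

t=0: L0/L1/L2 = A/-/- → run A
t=1: L0/L1/L2 = AC/-/- → run A
t=2: L0/L1/L2 = AC/-/- → run A
t=3: L0/L1/L2 = CB/-/- → run C
t=4: L0/L1/L2 = CBF/-/- → run C
t=5: L0/L1/L2 = CBF/-/- → run C
t=6: L0/L1/L2 = BFE/C/- → run B
t=7: L0/L1/L2 = BFE/C/- → run B
t=8: L0/L1/L2 = BFE/C/- → run B
t=9: L0/L1/L2 = FE/CB/- → run F
t=10: L0/L1/L2 = FE/CB/- → run F
t=11: L0/L1/L2 = E/CB/- → run E
t=12: L0/L1/L2 = E/CB/- → run E
t=13: L0/L1/L2 = E/CB/- → run E
t=14: L0/L1/L2 = -/CBE/- → run C
t=15: L0/L1/L2 = -/CBE/- → run C
t=16: L0/L1/L2 = -/BE/- → run B
t=17: L0/L1/L2 = -/BE/- → run B
t=18: L0/L1/L2 = -/BE/- → run B
t=19: L0/L1/L2 = -/BE/- → run B
t=20: L0/L1/L2 = -/BE/- → run B
t=21: L0/L1/L2 = -/E/- → run E
t=22: (idle)
t=23: (idle)
t=24: (idle)
t=25: (idle)
t=26: (idle)
t=27: (idle)

completion order = A, F, C, B, E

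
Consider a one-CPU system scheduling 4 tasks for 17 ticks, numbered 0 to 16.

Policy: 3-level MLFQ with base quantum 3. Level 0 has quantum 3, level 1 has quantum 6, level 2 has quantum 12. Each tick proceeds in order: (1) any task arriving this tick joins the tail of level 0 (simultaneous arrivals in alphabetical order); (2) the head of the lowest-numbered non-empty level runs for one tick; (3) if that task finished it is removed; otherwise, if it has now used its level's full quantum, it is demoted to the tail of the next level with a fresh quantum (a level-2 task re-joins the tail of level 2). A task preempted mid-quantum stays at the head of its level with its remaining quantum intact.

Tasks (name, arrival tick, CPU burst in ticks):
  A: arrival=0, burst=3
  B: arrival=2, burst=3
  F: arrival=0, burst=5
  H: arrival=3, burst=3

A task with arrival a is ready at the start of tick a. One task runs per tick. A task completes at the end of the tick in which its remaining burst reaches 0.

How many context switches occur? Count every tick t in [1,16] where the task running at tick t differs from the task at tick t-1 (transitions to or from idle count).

t=0: L0/L1/L2 = AF/-/- → run A
t=1: L0/L1/L2 = AF/-/- → run A
t=2: L0/L1/L2 = AFB/-/- → run A
t=3: L0/L1/L2 = FBH/-/- → run F
t=4: L0/L1/L2 = FBH/-/- → run F
t=5: L0/L1/L2 = FBH/-/- → run F
t=6: L0/L1/L2 = BH/F/- → run B
t=7: L0/L1/L2 = BH/F/- → run B
t=8: L0/L1/L2 = BH/F/- → run B
t=9: L0/L1/L2 = H/F/- → run H
t=10: L0/L1/L2 = H/F/- → run H
t=11: L0/L1/L2 = H/F/- → run H
t=12: L0/L1/L2 = -/F/- → run F
t=13: L0/L1/L2 = -/F/- → run F
t=14: (idle)
t=15: (idle)
t=16: (idle)

context switches = 5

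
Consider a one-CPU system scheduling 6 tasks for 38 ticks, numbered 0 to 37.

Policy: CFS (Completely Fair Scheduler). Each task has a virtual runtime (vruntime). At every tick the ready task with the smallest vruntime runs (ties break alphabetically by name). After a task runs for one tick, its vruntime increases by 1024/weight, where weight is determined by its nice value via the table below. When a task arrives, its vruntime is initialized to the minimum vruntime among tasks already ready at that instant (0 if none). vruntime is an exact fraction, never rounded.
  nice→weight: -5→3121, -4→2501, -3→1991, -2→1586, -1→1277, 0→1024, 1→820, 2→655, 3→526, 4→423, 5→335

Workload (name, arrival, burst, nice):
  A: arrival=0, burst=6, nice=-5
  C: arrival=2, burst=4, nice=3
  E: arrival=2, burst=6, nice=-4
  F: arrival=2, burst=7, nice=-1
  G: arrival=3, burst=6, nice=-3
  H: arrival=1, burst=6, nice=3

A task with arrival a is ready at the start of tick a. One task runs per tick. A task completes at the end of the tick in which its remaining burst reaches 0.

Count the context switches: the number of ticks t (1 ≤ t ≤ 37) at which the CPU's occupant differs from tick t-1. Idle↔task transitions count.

t=0: vr[A=0] → run A
t=1: vr[A=1024/3121 H=1024/3121] → run A
t=2: vr[A=2048/3121 C=1024/3121 E=1024/3121 F=1024/3121 H=1024/3121] → run C
t=3: vr[A=2048/3121 C=1867264/820823 E=1024/3121 F=1024/3121 G=1024/3121 H=1024/3121] → run E
t=4: vr[A=2048/3121 C=1867264/820823 E=5756928/7805621 F=1024/3121 G=1024/3121 H=1024/3121] → run F
t=5: vr[A=2048/3121 C=1867264/820823 E=5756928/7805621 F=4503552/3985517 G=1024/3121 H=1024/3121] → run G
t=6: vr[A=2048/3121 C=1867264/820823 E=5756928/7805621 F=4503552/3985517 G=5234688/6213911 H=1024/3121] → run H
t=7: vr[A=2048/3121 C=1867264/820823 E=5756928/7805621 F=4503552/3985517 G=5234688/6213911 H=1867264/820823] → run A
t=8: vr[A=3072/3121 C=1867264/820823 E=5756928/7805621 F=4503552/3985517 G=5234688/6213911 H=1867264/820823] → run E
t=9: vr[A=3072/3121 C=1867264/820823 E=8952832/7805621 F=4503552/3985517 G=5234688/6213911 H=1867264/820823] → run G
t=10: vr[A=3072/3121 C=1867264/820823 E=8952832/7805621 F=4503552/3985517 G=8430592/6213911 H=1867264/820823] → run A
t=11: vr[A=4096/3121 C=1867264/820823 E=8952832/7805621 F=4503552/3985517 G=8430592/6213911 H=1867264/820823] → run F
t=12: vr[A=4096/3121 C=1867264/820823 E=8952832/7805621 F=7699456/3985517 G=8430592/6213911 H=1867264/820823] → run E
t=13: vr[A=4096/3121 C=1867264/820823 E=12148736/7805621 F=7699456/3985517 G=8430592/6213911 H=1867264/820823] → run A
t=14: vr[A=5120/3121 C=1867264/820823 E=12148736/7805621 F=7699456/3985517 G=8430592/6213911 H=1867264/820823] → run G
t=15: vr[A=5120/3121 C=1867264/820823 E=12148736/7805621 F=7699456/3985517 G=11626496/6213911 H=1867264/820823] → run E
t=16: vr[A=5120/3121 C=1867264/820823 E=15344640/7805621 F=7699456/3985517 G=11626496/6213911 H=1867264/820823] → run A
t=17: vr[C=1867264/820823 E=15344640/7805621 F=7699456/3985517 G=11626496/6213911 H=1867264/820823] → run G
t=18: vr[C=1867264/820823 E=15344640/7805621 F=7699456/3985517 G=14822400/6213911 H=1867264/820823] → run F
t=19: vr[C=1867264/820823 E=15344640/7805621 F=10895360/3985517 G=14822400/6213911 H=1867264/820823] → run E
t=20: vr[C=1867264/820823 E=18540544/7805621 F=10895360/3985517 G=14822400/6213911 H=1867264/820823] → run C
t=21: vr[C=3465216/820823 E=18540544/7805621 F=10895360/3985517 G=14822400/6213911 H=1867264/820823] → run H
t=22: vr[C=3465216/820823 E=18540544/7805621 F=10895360/3985517 G=14822400/6213911 H=3465216/820823] → run E
t=23: vr[C=3465216/820823 F=10895360/3985517 G=14822400/6213911 H=3465216/820823] → run G
t=24: vr[C=3465216/820823 F=10895360/3985517 G=18018304/6213911 H=3465216/820823] → run F
t=25: vr[C=3465216/820823 F=14091264/3985517 G=18018304/6213911 H=3465216/820823] → run G
t=26: vr[C=3465216/820823 F=14091264/3985517 H=3465216/820823] → run F
t=27: vr[C=3465216/820823 F=17287168/3985517 H=3465216/820823] → run C
t=28: vr[C=5063168/820823 F=17287168/3985517 H=3465216/820823] → run H
t=29: vr[C=5063168/820823 F=17287168/3985517 H=5063168/820823] → run F
t=30: vr[C=5063168/820823 F=20483072/3985517 H=5063168/820823] → run F
t=31: vr[C=5063168/820823 H=5063168/820823] → run C
t=32: vr[H=5063168/820823] → run H
t=33: vr[H=6661120/820823] → run H
t=34: vr[H=8259072/820823] → run H
t=35: (idle)
t=36: (idle)
t=37: (idle)

context switches = 31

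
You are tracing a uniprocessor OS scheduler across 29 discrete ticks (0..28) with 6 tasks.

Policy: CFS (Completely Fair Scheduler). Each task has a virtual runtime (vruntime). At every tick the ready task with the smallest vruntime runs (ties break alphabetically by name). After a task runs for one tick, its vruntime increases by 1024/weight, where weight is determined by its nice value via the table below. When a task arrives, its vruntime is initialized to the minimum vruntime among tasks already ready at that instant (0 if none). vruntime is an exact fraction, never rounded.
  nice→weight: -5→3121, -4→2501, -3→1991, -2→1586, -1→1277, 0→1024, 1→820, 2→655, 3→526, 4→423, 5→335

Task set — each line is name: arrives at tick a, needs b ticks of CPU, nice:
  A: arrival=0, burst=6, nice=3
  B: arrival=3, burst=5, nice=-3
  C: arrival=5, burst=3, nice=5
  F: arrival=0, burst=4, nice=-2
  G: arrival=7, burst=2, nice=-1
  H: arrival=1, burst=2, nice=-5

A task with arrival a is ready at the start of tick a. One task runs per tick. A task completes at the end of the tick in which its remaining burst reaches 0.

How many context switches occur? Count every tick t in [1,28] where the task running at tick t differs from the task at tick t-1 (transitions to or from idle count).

context switches = 20

t=0: vr[A=0 F=0] → run A
t=1: vr[A=512/263 F=0 H=0] → run F
t=2: vr[A=512/263 F=512/793 H=0] → run H
t=3: vr[A=512/263 B=1024/3121 F=512/793 H=1024/3121] → run B
t=4: vr[A=512/263 B=5234688/6213911 F=512/793 H=1024/3121] → run H
t=5: vr[A=512/263 B=5234688/6213911 C=512/793 F=512/793] → run C
t=6: vr[A=512/263 B=5234688/6213911 C=983552/265655 F=512/793] → run F
t=7: vr[A=512/263 B=5234688/6213911 C=983552/265655 F=1024/793 G=5234688/6213911] → run B
t=8: vr[A=512/263 B=8430592/6213911 C=983552/265655 F=1024/793 G=5234688/6213911] → run G
t=9: vr[A=512/263 B=8430592/6213911 C=983552/265655 F=1024/793 G=13047741440/7935164347] → run F
t=10: vr[A=512/263 B=8430592/6213911 C=983552/265655 F=1536/793 G=13047741440/7935164347] → run B
t=11: vr[A=512/263 B=11626496/6213911 C=983552/265655 F=1536/793 G=13047741440/7935164347] → run G
t=12: vr[A=512/263 B=11626496/6213911 C=983552/265655 F=1536/793] → run B
t=13: vr[A=512/263 B=14822400/6213911 C=983552/265655 F=1536/793] → run F
t=14: vr[A=512/263 B=14822400/6213911 C=983552/265655] → run A
t=15: vr[A=1024/263 B=14822400/6213911 C=983552/265655] → run B
t=16: vr[A=1024/263 C=983552/265655] → run C
t=17: vr[A=1024/263 C=1795584/265655] → run A
t=18: vr[A=1536/263 C=1795584/265655] → run A
t=19: vr[A=2048/263 C=1795584/265655] → run C
t=20: vr[A=2048/263] → run A
t=21: vr[A=2560/263] → run A
t=22: (idle)
t=23: (idle)
t=24: (idle)
t=25: (idle)
t=26: (idle)
t=27: (idle)
t=28: (idle)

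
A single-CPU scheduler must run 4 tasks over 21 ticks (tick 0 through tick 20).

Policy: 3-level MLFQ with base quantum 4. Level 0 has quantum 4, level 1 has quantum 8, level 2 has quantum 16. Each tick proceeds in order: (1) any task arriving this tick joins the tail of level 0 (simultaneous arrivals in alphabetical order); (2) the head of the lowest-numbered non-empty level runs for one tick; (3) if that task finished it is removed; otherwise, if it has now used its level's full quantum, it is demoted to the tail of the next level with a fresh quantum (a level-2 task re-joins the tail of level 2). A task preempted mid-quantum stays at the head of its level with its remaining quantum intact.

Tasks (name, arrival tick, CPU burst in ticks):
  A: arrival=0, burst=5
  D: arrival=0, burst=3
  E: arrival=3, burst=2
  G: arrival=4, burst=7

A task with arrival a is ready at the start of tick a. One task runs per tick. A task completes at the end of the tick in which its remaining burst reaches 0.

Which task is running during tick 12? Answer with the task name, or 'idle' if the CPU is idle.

running at tick 12 = G

t=0: L0/L1/L2 = AD/-/- → run A
t=1: L0/L1/L2 = AD/-/- → run A
t=2: L0/L1/L2 = AD/-/- → run A
t=3: L0/L1/L2 = ADE/-/- → run A
t=4: L0/L1/L2 = DEG/A/- → run D
t=5: L0/L1/L2 = DEG/A/- → run D
t=6: L0/L1/L2 = DEG/A/- → run D
t=7: L0/L1/L2 = EG/A/- → run E
t=8: L0/L1/L2 = EG/A/- → run E
t=9: L0/L1/L2 = G/A/- → run G
t=10: L0/L1/L2 = G/A/- → run G
t=11: L0/L1/L2 = G/A/- → run G
t=12: L0/L1/L2 = G/A/- → run G
t=13: L0/L1/L2 = -/AG/- → run A
t=14: L0/L1/L2 = -/G/- → run G
t=15: L0/L1/L2 = -/G/- → run G
t=16: L0/L1/L2 = -/G/- → run G
t=17: (idle)
t=18: (idle)
t=19: (idle)
t=20: (idle)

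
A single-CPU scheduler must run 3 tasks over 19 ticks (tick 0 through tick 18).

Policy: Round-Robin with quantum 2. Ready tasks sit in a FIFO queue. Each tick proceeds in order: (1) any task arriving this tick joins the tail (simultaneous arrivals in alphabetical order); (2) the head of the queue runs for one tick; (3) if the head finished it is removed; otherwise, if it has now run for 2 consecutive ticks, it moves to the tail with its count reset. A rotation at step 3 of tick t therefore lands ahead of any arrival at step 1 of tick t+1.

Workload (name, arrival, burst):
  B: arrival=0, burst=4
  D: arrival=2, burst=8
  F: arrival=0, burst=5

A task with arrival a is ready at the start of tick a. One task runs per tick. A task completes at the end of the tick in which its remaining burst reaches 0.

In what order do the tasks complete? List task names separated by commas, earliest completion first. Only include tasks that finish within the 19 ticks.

t=0: queue=[B,F] q_used=0 → run B
t=1: queue=[B,F] q_used=1 → run B
t=2: queue=[F,B,D] q_used=0 → run F
t=3: queue=[F,B,D] q_used=1 → run F
t=4: queue=[B,D,F] q_used=0 → run B
t=5: queue=[B,D,F] q_used=1 → run B
t=6: queue=[D,F] q_used=0 → run D
t=7: queue=[D,F] q_used=1 → run D
t=8: queue=[F,D] q_used=0 → run F
t=9: queue=[F,D] q_used=1 → run F
t=10: queue=[D,F] q_used=0 → run D
t=11: queue=[D,F] q_used=1 → run D
t=12: queue=[F,D] q_used=0 → run F
t=13: queue=[D] q_used=0 → run D
t=14: queue=[D] q_used=1 → run D
t=15: queue=[D] q_used=0 → run D
t=16: queue=[D] q_used=1 → run D
t=17: (idle)
t=18: (idle)

completion order = B, F, D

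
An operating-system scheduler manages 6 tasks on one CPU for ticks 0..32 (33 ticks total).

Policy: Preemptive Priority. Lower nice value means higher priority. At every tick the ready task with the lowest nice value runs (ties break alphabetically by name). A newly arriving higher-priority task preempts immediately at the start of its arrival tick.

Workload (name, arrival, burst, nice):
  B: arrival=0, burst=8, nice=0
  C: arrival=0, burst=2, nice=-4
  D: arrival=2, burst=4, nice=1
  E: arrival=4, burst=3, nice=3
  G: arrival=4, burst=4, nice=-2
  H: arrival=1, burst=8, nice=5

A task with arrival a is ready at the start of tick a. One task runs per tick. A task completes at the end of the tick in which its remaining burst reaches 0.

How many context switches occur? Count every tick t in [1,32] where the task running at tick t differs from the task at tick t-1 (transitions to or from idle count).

context switches = 7

t=0: ready={B,C} → run C
t=1: ready={B,C,H} → run C
t=2: ready={B,D,H} → run B
t=3: ready={B,D,H} → run B
t=4: ready={B,D,E,G,H} → run G
t=5: ready={B,D,E,G,H} → run G
t=6: ready={B,D,E,G,H} → run G
t=7: ready={B,D,E,G,H} → run G
t=8: ready={B,D,E,H} → run B
t=9: ready={B,D,E,H} → run B
t=10: ready={B,D,E,H} → run B
t=11: ready={B,D,E,H} → run B
t=12: ready={B,D,E,H} → run B
t=13: ready={B,D,E,H} → run B
t=14: ready={D,E,H} → run D
t=15: ready={D,E,H} → run D
t=16: ready={D,E,H} → run D
t=17: ready={D,E,H} → run D
t=18: ready={E,H} → run E
t=19: ready={E,H} → run E
t=20: ready={E,H} → run E
t=21: ready={H} → run H
t=22: ready={H} → run H
t=23: ready={H} → run H
t=24: ready={H} → run H
t=25: ready={H} → run H
t=26: ready={H} → run H
t=27: ready={H} → run H
t=28: ready={H} → run H
t=29: (idle)
t=30: (idle)
t=31: (idle)
t=32: (idle)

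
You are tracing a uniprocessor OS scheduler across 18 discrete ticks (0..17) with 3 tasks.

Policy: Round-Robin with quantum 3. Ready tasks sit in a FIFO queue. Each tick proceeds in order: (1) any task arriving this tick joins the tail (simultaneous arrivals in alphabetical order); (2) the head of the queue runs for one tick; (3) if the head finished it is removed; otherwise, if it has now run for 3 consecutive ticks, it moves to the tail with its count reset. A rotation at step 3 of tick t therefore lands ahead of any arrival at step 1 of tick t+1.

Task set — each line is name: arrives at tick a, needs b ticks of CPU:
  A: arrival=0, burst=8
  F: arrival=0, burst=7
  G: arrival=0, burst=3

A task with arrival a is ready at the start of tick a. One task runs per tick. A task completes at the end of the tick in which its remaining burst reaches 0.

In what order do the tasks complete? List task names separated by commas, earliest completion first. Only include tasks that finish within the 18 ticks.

completion order = G, A, F

t=0: queue=[A,F,G] q_used=0 → run A
t=1: queue=[A,F,G] q_used=1 → run A
t=2: queue=[A,F,G] q_used=2 → run A
t=3: queue=[F,G,A] q_used=0 → run F
t=4: queue=[F,G,A] q_used=1 → run F
t=5: queue=[F,G,A] q_used=2 → run F
t=6: queue=[G,A,F] q_used=0 → run G
t=7: queue=[G,A,F] q_used=1 → run G
t=8: queue=[G,A,F] q_used=2 → run G
t=9: queue=[A,F] q_used=0 → run A
t=10: queue=[A,F] q_used=1 → run A
t=11: queue=[A,F] q_used=2 → run A
t=12: queue=[F,A] q_used=0 → run F
t=13: queue=[F,A] q_used=1 → run F
t=14: queue=[F,A] q_used=2 → run F
t=15: queue=[A,F] q_used=0 → run A
t=16: queue=[A,F] q_used=1 → run A
t=17: queue=[F] q_used=0 → run F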